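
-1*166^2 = -27556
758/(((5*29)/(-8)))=-6064/145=-41.82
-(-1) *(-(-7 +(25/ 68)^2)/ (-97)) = -31743/ 448528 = -0.07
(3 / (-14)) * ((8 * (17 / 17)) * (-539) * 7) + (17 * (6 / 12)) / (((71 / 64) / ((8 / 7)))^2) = 1599882436 / 247009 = 6477.02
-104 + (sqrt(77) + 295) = sqrt(77) + 191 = 199.77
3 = 3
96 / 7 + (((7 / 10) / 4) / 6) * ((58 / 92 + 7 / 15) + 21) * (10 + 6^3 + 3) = 186984187 / 1159200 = 161.30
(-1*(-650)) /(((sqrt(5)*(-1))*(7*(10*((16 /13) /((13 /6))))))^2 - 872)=9282325 /100443404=0.09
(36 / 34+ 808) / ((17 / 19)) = 261326 / 289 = 904.24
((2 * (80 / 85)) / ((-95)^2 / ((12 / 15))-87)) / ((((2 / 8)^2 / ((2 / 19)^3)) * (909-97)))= 4096 / 1059889903793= 0.00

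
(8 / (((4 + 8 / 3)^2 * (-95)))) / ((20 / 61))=-0.01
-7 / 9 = -0.78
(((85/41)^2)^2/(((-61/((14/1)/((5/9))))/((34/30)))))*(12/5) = -3578039640/172371421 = -20.76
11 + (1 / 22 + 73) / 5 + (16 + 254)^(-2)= 20535941 / 801900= 25.61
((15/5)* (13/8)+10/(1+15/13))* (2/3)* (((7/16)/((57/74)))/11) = 19721/60192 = 0.33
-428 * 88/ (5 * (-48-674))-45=-34.57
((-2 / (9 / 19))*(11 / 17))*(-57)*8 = 63536 / 51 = 1245.80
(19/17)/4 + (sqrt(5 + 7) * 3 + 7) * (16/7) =1107/68 + 96 * sqrt(3)/7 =40.03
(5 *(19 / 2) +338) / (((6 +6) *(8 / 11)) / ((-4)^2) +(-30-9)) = -2827 / 282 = -10.02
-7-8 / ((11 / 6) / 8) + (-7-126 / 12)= -1307 / 22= -59.41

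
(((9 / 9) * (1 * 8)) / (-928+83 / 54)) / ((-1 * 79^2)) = 0.00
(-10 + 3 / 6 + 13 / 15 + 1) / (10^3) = -229 / 30000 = -0.01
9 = 9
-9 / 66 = -3 / 22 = -0.14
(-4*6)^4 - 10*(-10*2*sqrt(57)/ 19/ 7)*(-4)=331776 - 800*sqrt(57)/ 133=331730.59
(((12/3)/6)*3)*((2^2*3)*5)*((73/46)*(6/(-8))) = -3285/23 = -142.83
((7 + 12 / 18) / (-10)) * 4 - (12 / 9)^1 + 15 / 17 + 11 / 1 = 636 / 85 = 7.48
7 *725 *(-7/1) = -35525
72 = 72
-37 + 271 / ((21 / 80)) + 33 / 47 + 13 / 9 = 2953679 / 2961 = 997.53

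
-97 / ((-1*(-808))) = -0.12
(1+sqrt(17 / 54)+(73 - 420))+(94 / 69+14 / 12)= -47399 / 138+sqrt(102) / 18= -342.91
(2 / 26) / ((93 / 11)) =11 / 1209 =0.01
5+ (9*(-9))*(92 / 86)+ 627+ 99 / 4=98057 / 172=570.10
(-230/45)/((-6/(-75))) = -63.89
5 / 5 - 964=-963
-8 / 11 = -0.73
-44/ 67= -0.66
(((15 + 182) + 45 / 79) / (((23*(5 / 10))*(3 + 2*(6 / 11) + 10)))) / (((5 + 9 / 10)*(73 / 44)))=30217088 / 242600389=0.12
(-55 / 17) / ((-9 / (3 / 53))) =55 / 2703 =0.02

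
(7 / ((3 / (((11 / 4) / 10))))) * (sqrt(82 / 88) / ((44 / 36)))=21 * sqrt(451) / 880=0.51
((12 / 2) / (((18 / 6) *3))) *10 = 20 / 3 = 6.67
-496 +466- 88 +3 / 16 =-1885 / 16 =-117.81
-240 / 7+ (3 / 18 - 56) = -3785 / 42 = -90.12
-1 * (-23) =23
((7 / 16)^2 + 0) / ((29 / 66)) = 1617 / 3712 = 0.44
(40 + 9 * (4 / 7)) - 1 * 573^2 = -2297987 / 7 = -328283.86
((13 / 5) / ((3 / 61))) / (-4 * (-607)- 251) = 793 / 32655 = 0.02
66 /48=11 /8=1.38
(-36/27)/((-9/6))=8/9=0.89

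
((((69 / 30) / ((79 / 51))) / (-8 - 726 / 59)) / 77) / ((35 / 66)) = -207621 / 115936450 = -0.00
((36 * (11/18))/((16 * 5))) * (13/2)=143/80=1.79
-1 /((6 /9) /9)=-27 /2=-13.50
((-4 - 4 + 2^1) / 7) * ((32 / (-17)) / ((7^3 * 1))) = 192 / 40817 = 0.00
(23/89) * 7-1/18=2809/1602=1.75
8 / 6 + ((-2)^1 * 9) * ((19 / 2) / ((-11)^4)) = 1.32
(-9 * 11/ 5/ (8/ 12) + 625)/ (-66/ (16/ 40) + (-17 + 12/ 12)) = -5953/ 1810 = -3.29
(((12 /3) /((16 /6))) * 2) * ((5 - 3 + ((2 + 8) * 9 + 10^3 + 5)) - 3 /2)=6573 /2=3286.50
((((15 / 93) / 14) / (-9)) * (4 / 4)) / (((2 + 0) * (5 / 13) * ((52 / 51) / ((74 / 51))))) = -37 / 15624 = -0.00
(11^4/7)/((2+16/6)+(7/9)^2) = 1185921/2989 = 396.76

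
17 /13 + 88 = 1161 /13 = 89.31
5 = 5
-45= -45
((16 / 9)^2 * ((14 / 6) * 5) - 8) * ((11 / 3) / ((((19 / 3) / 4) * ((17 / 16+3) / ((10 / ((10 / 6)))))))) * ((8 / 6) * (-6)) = -790.01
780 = 780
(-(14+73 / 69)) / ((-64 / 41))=42599 / 4416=9.65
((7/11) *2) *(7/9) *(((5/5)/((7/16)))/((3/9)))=224/33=6.79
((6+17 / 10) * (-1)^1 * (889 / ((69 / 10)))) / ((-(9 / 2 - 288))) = -19558 / 5589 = -3.50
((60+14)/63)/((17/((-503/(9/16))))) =-595552/9639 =-61.79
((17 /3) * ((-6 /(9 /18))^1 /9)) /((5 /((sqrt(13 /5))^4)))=-11492 /1125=-10.22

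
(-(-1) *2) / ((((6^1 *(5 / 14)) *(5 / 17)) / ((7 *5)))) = 1666 / 15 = 111.07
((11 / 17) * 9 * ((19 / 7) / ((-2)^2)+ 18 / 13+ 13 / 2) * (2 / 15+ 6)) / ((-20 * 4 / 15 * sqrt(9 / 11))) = -2365803 * sqrt(11) / 123760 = -63.40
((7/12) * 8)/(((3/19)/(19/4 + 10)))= 7847/18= 435.94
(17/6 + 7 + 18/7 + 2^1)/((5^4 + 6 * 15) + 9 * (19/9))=605/30828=0.02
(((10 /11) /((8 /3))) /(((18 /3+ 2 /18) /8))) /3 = 18 /121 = 0.15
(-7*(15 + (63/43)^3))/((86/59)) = -87.14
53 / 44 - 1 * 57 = -2455 / 44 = -55.80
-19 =-19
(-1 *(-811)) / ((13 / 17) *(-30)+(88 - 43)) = 13787 / 375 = 36.77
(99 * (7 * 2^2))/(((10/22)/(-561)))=-17106012/5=-3421202.40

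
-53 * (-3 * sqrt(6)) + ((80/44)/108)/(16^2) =389.47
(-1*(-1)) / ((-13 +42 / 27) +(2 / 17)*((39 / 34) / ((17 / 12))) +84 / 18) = -44217 / 295481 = -0.15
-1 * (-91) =91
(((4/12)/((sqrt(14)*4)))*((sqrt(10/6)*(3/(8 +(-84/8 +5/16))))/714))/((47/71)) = -71*sqrt(210)/12332565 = -0.00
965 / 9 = 107.22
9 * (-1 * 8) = -72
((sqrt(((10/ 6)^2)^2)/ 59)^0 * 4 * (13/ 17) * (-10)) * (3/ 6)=-260/ 17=-15.29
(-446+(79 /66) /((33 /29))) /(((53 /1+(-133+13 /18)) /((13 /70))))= 12598261 /12086690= 1.04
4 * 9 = 36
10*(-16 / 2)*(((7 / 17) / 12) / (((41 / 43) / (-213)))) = 427420 / 697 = 613.23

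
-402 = -402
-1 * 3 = -3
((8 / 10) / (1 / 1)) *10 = 8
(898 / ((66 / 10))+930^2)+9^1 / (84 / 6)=865036.70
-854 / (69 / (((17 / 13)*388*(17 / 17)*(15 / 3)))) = -28164920 / 897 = -31399.02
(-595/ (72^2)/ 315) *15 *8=-85/ 1944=-0.04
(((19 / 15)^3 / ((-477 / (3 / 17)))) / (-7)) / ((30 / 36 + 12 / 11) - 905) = -7942 / 66774574125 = -0.00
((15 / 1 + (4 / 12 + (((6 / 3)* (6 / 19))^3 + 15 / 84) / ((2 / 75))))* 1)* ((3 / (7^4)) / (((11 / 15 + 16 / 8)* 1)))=544073385 / 37811581864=0.01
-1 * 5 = -5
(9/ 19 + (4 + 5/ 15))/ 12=137/ 342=0.40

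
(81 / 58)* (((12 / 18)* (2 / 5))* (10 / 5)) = 108 / 145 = 0.74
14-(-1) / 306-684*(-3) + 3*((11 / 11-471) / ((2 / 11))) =-1740833 / 306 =-5689.00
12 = 12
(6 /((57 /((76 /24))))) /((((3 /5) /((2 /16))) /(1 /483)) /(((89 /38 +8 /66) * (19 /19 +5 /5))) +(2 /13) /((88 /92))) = 2208635 /3119116641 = 0.00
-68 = -68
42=42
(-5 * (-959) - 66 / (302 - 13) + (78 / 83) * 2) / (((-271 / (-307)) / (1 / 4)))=35322582197 / 26001908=1358.46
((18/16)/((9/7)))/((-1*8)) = -7/64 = -0.11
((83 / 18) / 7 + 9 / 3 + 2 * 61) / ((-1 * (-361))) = 15833 / 45486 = 0.35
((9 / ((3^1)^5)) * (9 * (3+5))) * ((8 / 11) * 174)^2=5167104 / 121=42703.34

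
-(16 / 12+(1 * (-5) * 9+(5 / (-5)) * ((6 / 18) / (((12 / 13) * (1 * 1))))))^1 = 1585 / 36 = 44.03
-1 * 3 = -3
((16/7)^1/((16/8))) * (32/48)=16/21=0.76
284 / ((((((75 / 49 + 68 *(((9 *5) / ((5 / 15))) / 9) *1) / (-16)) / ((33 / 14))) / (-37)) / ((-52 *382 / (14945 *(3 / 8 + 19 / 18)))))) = -18627028992 / 51677675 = -360.45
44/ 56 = 11/ 14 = 0.79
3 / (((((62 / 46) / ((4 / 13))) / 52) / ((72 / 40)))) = 9936 / 155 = 64.10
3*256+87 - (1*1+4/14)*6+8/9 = 53435/63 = 848.17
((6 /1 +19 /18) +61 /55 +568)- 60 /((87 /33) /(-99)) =81228287 /28710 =2829.27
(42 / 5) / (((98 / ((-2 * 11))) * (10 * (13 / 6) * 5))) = -198 / 11375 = -0.02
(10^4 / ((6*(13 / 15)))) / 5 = 5000 / 13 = 384.62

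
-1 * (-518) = 518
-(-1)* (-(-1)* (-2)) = -2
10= 10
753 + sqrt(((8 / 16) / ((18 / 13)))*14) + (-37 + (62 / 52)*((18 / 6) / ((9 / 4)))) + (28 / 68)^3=719.91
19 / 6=3.17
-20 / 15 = -4 / 3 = -1.33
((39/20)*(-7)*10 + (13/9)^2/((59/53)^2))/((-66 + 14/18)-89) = 76025911/86969304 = 0.87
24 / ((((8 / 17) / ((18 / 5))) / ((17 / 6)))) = 2601 / 5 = 520.20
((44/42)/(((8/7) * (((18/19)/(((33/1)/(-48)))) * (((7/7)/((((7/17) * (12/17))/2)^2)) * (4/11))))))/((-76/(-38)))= -1239161/64144128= -0.02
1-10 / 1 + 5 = -4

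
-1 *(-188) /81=188 /81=2.32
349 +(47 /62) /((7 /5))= 151701 /434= 349.54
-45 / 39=-15 / 13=-1.15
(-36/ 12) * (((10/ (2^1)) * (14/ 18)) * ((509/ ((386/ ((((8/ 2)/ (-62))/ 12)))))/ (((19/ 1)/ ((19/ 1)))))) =17815/ 215388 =0.08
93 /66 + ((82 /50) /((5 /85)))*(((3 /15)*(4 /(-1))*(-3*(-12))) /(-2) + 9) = 1797953 /2750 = 653.80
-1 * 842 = -842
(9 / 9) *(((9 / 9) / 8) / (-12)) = -1 / 96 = -0.01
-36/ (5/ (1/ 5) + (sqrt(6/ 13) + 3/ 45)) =-1319760/ 918269 + 4050 * sqrt(78)/ 918269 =-1.40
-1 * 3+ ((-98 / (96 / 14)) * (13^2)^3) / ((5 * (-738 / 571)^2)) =-539792204248807 / 65357280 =-8259098.36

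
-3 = -3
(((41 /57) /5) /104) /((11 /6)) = 41 /54340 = 0.00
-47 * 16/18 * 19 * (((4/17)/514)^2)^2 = -114304/3279221013257289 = -0.00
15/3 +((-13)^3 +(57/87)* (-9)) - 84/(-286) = -9113459/4147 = -2197.60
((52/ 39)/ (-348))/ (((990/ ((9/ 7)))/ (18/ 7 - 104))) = 71/ 140679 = 0.00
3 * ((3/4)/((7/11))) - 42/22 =501/308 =1.63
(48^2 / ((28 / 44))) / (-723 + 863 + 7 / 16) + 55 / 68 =9479789 / 356524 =26.59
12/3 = 4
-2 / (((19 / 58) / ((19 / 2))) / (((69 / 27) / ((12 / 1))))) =-667 / 54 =-12.35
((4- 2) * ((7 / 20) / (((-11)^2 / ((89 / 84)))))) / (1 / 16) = 178 / 1815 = 0.10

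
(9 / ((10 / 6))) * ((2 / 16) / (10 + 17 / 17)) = 0.06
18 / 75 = 6 / 25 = 0.24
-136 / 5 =-27.20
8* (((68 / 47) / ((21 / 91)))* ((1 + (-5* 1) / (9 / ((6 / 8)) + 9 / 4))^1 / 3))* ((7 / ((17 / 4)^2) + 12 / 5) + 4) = 73.66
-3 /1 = -3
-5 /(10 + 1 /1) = -5 /11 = -0.45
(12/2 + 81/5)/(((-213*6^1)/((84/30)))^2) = 0.00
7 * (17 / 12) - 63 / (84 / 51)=-85 / 3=-28.33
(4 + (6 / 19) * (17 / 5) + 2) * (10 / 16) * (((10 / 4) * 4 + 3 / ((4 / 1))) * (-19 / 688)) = -21 / 16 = -1.31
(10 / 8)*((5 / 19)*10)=125 / 38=3.29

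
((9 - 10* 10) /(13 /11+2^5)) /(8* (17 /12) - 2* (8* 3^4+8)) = 3003 /1424230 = 0.00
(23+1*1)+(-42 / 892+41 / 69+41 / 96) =12296897 / 492384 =24.97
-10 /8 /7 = -5 /28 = -0.18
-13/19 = -0.68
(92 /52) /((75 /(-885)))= -1357 /65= -20.88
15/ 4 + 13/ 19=337/ 76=4.43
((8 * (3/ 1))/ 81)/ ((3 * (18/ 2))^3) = 8/ 531441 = 0.00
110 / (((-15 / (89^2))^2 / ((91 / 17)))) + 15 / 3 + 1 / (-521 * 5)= 164196039.62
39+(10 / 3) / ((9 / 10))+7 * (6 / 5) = 6899 / 135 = 51.10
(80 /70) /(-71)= -8 /497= -0.02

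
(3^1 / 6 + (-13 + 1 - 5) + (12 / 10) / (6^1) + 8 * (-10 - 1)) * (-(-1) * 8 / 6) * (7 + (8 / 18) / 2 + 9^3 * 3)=-41194328 / 135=-305143.17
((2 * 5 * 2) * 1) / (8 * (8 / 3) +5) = 60 / 79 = 0.76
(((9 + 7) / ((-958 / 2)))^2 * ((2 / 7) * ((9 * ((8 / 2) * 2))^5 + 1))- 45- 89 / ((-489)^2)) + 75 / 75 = 236874974627502685 / 384049129527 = 616783.00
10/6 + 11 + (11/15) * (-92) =-274/5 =-54.80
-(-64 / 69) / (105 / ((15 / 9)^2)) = 320 / 13041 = 0.02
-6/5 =-1.20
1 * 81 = 81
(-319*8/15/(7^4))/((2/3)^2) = -1914/12005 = -0.16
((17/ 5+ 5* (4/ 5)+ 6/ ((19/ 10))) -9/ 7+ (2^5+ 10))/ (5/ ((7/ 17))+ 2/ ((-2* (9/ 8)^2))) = 2761776/ 611515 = 4.52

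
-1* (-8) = 8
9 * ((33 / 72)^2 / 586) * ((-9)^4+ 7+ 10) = 397969 / 18752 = 21.22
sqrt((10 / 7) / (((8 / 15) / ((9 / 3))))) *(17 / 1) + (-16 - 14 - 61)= -91 + 255 *sqrt(7) / 14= -42.81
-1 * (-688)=688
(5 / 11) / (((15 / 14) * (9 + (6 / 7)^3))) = 4802 / 108999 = 0.04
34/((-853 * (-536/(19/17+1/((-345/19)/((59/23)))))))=32927/453493185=0.00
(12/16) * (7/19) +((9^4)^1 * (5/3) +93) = 838149/76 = 11028.28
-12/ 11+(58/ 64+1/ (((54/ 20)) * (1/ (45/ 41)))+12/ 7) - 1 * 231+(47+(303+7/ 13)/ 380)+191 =3643719913/ 374293920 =9.73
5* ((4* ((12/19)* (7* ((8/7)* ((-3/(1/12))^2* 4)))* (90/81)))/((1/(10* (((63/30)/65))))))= 46448640/247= 188051.17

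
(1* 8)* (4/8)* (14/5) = 56/5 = 11.20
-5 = -5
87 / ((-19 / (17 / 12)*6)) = -493 / 456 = -1.08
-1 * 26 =-26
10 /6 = 5 /3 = 1.67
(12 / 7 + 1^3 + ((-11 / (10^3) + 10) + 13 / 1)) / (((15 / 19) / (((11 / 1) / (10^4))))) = 37603907 / 1050000000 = 0.04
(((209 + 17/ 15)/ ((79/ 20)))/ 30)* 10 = 17.73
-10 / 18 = -5 / 9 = -0.56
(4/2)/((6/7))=2.33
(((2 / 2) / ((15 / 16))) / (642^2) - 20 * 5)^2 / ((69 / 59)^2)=83158500295283653696 / 11373675392079225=7311.49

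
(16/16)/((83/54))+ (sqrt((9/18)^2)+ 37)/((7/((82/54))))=91879/10458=8.79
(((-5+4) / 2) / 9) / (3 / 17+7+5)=-17 / 3726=-0.00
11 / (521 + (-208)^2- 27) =1 / 3978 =0.00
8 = 8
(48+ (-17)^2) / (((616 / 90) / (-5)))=-75825 / 308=-246.19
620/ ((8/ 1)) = 155/ 2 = 77.50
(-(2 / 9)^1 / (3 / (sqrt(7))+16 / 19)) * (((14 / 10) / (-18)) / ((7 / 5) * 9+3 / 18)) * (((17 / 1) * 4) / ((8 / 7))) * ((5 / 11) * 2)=-17726240 / 165735207+3007130 * sqrt(7) / 55245069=0.04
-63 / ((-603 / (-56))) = -392 / 67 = -5.85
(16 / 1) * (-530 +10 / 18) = -8471.11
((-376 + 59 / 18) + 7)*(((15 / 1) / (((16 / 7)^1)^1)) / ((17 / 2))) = -230405 / 816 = -282.36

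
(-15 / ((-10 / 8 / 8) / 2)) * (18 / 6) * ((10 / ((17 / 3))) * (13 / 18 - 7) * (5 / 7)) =-542400 / 119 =-4557.98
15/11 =1.36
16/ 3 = 5.33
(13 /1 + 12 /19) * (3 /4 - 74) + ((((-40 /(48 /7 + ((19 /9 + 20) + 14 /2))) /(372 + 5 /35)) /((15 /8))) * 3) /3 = -223978181959 /224311340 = -998.51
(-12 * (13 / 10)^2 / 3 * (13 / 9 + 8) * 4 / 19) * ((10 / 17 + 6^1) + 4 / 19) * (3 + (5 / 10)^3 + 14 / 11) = -7979166 / 19855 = -401.87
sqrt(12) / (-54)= -0.06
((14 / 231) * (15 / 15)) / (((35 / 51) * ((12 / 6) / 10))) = 34 / 77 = 0.44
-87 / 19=-4.58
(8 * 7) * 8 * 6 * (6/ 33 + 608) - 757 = 17974393/ 11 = 1634035.73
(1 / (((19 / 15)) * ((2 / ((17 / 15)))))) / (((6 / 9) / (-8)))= -102 / 19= -5.37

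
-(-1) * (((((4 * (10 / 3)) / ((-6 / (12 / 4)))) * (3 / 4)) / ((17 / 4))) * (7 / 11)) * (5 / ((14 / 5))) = -250 / 187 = -1.34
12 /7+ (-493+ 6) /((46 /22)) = -37223 /161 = -231.20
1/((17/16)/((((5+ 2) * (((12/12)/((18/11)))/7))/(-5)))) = -88/765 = -0.12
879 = 879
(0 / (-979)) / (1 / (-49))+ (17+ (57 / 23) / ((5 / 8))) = 2411 / 115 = 20.97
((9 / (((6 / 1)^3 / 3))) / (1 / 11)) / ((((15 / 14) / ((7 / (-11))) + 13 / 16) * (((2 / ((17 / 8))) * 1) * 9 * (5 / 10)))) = -9163 / 24588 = -0.37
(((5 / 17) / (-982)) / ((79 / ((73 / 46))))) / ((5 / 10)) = -365 / 30332998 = -0.00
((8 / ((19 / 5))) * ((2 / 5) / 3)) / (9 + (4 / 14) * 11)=112 / 4845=0.02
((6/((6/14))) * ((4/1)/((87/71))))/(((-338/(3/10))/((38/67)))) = -37772/1641835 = -0.02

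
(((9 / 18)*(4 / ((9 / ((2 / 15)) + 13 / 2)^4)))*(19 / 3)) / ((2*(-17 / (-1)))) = 0.00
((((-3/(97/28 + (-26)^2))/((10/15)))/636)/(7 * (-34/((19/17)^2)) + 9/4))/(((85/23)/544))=11159232/1370711963375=0.00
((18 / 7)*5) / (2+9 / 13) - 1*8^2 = -2902 / 49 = -59.22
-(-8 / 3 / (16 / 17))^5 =1419857 / 7776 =182.59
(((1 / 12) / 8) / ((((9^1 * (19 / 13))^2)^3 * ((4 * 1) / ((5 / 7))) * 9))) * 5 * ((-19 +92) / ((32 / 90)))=44044632125 / 1075290748794759168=0.00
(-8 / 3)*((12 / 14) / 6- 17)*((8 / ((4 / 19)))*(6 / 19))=3776 / 7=539.43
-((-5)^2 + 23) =-48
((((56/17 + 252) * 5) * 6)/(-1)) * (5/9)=-217000/51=-4254.90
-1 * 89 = -89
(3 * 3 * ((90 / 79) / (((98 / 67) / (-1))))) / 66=-0.11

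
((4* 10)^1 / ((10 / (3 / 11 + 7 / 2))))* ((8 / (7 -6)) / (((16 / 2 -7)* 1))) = 120.73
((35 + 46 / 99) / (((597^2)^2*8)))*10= 0.00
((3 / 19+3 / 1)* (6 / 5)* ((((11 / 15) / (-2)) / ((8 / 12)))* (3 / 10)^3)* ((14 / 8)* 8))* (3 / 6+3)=-130977 / 47500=-2.76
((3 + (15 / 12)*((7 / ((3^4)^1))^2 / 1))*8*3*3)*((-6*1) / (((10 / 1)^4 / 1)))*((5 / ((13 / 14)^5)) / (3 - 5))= 5309465756 / 11278024875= 0.47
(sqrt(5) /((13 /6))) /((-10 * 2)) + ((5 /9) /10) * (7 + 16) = 23 /18 - 3 * sqrt(5) /130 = 1.23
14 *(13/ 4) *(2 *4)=364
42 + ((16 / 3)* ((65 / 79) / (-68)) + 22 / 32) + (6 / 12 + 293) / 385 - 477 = -10761727001 / 24818640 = -433.61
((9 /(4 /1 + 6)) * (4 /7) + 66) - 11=1943 /35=55.51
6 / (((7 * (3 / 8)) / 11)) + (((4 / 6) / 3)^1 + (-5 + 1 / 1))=1346 / 63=21.37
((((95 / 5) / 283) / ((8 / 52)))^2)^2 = 3722098081 / 102627966736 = 0.04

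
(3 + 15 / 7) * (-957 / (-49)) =34452 / 343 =100.44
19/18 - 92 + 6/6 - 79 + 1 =-3023/18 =-167.94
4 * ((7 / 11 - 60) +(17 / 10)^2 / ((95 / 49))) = -6047729 / 26125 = -231.49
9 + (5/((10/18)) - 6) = 12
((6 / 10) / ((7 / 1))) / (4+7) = 3 / 385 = 0.01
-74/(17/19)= -1406/17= -82.71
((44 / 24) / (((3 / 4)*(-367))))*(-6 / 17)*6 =88 / 6239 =0.01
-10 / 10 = -1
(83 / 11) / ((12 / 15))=415 / 44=9.43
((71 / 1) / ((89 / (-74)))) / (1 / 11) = -57794 / 89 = -649.37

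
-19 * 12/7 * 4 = -912/7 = -130.29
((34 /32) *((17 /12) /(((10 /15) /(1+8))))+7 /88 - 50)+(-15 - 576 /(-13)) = -5353 /18304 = -0.29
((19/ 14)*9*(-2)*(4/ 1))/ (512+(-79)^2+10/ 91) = -8892/ 614533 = -0.01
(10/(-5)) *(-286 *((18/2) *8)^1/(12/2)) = 6864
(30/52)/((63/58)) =145/273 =0.53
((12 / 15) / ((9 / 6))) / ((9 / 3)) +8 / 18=28 / 45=0.62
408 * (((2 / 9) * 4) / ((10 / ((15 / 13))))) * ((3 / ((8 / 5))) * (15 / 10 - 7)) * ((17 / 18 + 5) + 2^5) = -638605 / 39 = -16374.49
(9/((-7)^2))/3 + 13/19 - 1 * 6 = -4892/931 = -5.25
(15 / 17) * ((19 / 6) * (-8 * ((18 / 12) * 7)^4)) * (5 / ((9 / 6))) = -30792825 / 34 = -905671.32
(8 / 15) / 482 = 4 / 3615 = 0.00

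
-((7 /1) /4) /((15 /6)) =-7 /10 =-0.70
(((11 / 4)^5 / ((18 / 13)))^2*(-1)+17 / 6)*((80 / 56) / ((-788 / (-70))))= -109561554120025 / 66928508928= -1636.99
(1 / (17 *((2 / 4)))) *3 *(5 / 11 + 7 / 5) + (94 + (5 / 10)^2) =20879 / 220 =94.90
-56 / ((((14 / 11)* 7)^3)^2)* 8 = -1771561 / 1977326743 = -0.00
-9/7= -1.29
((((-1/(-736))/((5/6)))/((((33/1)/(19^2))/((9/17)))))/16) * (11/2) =3249/1000960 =0.00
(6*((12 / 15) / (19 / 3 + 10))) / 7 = 72 / 1715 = 0.04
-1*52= -52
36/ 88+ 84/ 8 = 120/ 11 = 10.91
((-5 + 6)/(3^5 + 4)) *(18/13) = 18/3211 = 0.01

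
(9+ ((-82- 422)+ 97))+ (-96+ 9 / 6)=-492.50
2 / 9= 0.22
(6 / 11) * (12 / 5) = 72 / 55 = 1.31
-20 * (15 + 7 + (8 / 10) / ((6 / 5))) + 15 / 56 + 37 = -69899 / 168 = -416.07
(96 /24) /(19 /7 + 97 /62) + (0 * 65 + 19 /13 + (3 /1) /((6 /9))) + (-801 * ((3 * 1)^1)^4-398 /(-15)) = -5218283981 /80470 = -64847.57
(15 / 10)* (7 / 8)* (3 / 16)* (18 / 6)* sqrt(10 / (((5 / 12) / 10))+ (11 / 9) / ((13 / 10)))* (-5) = -315* sqrt(366470) / 3328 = -57.30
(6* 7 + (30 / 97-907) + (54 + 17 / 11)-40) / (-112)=64717 / 8536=7.58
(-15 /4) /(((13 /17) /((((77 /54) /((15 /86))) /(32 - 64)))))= 56287 /44928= 1.25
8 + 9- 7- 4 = 6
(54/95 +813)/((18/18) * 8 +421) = 25763/13585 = 1.90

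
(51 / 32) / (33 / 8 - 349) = -0.00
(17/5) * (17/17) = 17/5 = 3.40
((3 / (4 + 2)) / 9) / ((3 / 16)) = 8 / 27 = 0.30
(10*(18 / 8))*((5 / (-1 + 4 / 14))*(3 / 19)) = -945 / 38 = -24.87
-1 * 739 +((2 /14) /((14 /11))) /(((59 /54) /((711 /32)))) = -68155201 /92512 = -736.72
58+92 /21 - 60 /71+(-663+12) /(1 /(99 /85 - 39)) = 3129380206 /126735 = 24692.31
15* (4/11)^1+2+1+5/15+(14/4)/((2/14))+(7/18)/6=39623/1188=33.35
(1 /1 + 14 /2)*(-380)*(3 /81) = -3040 /27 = -112.59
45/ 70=9/ 14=0.64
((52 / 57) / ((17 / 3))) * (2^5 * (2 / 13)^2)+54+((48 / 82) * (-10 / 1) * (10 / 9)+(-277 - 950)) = -609123745 / 516477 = -1179.38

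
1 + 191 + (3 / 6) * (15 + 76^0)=200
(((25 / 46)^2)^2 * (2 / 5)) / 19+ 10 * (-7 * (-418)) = 1244598522445 / 42535832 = 29260.00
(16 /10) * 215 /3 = 344 /3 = 114.67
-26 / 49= -0.53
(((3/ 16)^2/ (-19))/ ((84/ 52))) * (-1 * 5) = 195/ 34048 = 0.01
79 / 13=6.08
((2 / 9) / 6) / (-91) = -1 / 2457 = -0.00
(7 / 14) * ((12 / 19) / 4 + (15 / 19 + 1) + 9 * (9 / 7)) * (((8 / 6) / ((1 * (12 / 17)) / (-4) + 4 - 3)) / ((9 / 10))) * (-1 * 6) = -611320 / 8379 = -72.96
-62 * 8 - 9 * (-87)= 287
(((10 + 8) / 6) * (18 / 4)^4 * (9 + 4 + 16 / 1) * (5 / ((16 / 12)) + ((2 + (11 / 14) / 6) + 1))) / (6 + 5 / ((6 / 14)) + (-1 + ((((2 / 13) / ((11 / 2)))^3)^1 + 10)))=482386611439161 / 52401832448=9205.53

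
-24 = -24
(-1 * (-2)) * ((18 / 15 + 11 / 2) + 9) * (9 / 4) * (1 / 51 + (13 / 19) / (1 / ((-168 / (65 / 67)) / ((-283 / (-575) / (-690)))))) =21454685368167 / 1828180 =11735543.20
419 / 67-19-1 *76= -5946 / 67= -88.75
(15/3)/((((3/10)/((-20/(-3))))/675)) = 75000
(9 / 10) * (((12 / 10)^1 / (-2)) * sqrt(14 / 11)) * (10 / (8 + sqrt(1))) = -3 * sqrt(154) / 55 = -0.68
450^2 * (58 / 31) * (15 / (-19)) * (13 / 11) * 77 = -16031925000 / 589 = -27218887.95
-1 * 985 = -985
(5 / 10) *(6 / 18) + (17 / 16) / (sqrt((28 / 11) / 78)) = 1 / 6 + 17 *sqrt(6006) / 224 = 6.05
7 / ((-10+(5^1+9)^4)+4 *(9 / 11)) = 0.00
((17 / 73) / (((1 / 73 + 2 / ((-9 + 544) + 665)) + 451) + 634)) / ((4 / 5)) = 12750 / 47523673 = 0.00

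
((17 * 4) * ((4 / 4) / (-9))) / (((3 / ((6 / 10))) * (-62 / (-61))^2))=-63257 / 43245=-1.46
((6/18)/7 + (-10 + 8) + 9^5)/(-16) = -309997/84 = -3690.44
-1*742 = -742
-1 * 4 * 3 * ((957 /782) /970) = -2871 /189635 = -0.02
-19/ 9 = -2.11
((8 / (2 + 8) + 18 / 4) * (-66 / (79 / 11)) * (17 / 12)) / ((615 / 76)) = -2071399 / 242925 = -8.53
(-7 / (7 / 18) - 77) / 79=-95 / 79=-1.20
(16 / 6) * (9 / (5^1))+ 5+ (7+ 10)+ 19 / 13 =1837 / 65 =28.26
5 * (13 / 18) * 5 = 325 / 18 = 18.06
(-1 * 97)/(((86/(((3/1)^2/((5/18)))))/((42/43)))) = -329994/9245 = -35.69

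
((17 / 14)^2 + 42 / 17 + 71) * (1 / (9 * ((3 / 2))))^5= 665912 / 3984213177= 0.00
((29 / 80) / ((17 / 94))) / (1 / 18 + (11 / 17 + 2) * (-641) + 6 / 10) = -12267 / 10380188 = -0.00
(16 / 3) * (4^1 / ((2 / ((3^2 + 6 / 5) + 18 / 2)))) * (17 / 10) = 8704 / 25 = 348.16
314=314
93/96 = 31/32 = 0.97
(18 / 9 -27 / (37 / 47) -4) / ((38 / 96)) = -64464 / 703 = -91.70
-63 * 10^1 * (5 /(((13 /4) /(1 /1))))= -12600 /13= -969.23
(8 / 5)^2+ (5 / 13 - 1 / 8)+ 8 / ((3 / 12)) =90531 / 2600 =34.82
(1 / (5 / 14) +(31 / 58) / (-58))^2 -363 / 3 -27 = -39667577719 / 282912400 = -140.21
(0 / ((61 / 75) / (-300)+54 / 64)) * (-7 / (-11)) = 0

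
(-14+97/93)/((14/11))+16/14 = -1681/186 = -9.04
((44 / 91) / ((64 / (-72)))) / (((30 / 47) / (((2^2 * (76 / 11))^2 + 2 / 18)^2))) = -6504794155315 / 13081068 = -497267.82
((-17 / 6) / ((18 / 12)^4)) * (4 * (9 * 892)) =-485248 / 27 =-17972.15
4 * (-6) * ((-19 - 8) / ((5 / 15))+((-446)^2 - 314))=-4764504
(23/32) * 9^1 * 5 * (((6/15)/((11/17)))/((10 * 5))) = 3519/8800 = 0.40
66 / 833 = 0.08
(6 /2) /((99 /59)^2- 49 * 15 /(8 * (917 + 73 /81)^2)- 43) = -92364951468000 /1237214325541627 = -0.07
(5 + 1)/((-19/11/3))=-198/19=-10.42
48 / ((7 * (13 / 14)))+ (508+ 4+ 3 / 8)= 54055 / 104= 519.76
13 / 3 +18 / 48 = 113 / 24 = 4.71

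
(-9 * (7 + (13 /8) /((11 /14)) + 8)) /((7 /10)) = -33795 /154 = -219.45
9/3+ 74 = 77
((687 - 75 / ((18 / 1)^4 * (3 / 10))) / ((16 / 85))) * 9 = 3065026135 / 93312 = 32847.07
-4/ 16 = -1/ 4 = -0.25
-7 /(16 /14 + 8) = -49 /64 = -0.77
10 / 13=0.77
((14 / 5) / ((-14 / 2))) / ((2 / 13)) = -13 / 5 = -2.60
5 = 5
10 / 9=1.11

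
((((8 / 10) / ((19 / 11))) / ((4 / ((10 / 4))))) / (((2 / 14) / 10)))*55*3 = 63525 / 19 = 3343.42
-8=-8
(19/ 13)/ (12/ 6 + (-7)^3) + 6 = 26579/ 4433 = 6.00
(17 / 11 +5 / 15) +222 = 7388 / 33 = 223.88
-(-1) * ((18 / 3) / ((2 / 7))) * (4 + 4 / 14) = 90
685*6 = 4110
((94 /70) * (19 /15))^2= 797449 /275625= 2.89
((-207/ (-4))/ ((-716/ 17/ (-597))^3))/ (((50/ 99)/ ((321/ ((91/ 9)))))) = 61890335851239207873/ 6680522867200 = 9264295.19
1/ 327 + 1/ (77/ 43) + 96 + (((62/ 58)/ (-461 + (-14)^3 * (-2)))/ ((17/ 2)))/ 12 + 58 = 1753609629461/ 11345707758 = 154.56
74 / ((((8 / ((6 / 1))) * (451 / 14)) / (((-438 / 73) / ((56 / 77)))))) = -2331 / 164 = -14.21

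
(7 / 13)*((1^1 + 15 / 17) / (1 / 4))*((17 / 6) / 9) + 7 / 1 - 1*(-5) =4660 / 351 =13.28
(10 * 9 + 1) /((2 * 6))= 91 /12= 7.58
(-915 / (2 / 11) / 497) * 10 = -101.26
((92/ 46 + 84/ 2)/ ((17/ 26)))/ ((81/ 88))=100672/ 1377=73.11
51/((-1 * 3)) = -17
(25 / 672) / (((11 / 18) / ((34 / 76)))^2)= 195075 / 9784544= 0.02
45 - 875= -830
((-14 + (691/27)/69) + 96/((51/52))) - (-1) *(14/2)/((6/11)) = 97.09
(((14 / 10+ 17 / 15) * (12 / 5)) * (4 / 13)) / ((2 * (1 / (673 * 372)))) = 76108224 / 325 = 234179.15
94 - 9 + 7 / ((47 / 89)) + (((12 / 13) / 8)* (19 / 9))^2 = 28112879 / 285948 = 98.31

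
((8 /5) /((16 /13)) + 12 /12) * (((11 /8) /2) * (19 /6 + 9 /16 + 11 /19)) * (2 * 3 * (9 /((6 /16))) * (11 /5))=32803221 /15200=2158.11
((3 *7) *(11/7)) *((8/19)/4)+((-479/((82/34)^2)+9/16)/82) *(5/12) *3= 373266743/167615872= 2.23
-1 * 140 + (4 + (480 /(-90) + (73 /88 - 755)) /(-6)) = -14915 /1584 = -9.42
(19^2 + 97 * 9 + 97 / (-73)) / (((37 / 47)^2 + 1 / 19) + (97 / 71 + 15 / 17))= 4558549845045 / 10801870882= 422.01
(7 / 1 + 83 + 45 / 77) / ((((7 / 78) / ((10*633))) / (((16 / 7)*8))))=440811072000 / 3773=116833043.20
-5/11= -0.45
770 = 770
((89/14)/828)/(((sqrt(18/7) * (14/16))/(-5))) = -445 * sqrt(14)/60858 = -0.03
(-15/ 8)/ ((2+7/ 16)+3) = -10/ 29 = -0.34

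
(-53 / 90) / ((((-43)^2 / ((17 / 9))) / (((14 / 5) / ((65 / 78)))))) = -12614 / 6240375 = -0.00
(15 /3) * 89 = 445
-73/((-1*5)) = 73/5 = 14.60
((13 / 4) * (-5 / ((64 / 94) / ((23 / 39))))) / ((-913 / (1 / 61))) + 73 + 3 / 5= 7870116241 / 106930560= 73.60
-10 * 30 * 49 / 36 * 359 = -439775 / 3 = -146591.67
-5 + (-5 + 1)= -9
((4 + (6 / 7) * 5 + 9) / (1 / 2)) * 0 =0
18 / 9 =2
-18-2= -20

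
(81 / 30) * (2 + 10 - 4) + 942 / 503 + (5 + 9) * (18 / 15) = 101286 / 2515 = 40.27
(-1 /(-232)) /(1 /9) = 9 /232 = 0.04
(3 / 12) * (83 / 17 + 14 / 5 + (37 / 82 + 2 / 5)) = 59479 / 27880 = 2.13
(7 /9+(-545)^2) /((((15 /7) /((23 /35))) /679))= 41747864144 /675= 61848687.62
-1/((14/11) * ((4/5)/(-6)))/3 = 55/28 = 1.96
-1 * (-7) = 7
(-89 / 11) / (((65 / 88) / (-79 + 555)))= -338912 / 65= -5214.03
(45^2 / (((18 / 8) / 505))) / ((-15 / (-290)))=8787000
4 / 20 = 1 / 5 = 0.20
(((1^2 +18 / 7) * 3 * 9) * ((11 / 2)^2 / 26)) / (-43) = -81675 / 31304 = -2.61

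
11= 11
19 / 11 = 1.73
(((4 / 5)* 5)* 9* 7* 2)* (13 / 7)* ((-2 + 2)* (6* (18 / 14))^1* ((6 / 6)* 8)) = 0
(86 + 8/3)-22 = 200/3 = 66.67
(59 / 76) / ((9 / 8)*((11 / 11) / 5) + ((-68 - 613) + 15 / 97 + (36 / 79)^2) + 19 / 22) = -3928896730 / 3439165011523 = -0.00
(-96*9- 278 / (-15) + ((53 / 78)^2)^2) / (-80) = 156435527659 / 14806022400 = 10.57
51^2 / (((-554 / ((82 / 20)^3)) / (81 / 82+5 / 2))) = -1128.59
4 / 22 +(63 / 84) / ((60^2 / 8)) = 1211 / 6600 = 0.18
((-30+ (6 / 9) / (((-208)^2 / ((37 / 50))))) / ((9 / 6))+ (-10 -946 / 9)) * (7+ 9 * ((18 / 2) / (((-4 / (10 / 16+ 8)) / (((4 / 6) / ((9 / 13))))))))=1695983315777 / 77875200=21778.22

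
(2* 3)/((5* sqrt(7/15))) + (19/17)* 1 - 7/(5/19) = -2166/85 + 6* sqrt(105)/35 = -23.73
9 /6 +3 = 4.50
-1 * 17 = -17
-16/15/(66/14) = -112/495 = -0.23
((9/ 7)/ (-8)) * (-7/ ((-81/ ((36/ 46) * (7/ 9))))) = -7/ 828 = -0.01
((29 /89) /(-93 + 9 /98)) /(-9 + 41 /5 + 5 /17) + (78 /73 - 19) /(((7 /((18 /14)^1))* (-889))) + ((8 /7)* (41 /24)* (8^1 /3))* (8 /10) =198295734584501 /47487830396895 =4.18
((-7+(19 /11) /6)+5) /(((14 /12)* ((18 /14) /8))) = -904 /99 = -9.13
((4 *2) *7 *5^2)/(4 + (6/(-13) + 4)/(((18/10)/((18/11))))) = 25025/129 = 193.99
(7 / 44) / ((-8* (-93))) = 7 / 32736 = 0.00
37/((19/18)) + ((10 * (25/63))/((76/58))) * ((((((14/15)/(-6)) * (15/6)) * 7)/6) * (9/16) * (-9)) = 153247/3648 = 42.01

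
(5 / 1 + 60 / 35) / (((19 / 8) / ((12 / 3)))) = 1504 / 133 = 11.31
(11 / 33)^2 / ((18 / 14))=7 / 81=0.09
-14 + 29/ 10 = -11.10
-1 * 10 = -10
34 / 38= 0.89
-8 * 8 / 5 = -64 / 5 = -12.80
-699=-699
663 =663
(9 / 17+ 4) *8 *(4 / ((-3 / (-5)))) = 12320 / 51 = 241.57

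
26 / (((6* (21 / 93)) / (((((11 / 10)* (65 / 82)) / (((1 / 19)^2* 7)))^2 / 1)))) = 1073968453987 / 27675984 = 38805.07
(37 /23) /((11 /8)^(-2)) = 4477 /1472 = 3.04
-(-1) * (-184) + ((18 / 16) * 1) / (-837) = -136897 / 744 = -184.00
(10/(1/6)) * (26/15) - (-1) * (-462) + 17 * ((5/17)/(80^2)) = -458239/1280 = -358.00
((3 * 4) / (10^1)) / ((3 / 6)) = 12 / 5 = 2.40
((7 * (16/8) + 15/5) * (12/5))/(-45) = -68/75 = -0.91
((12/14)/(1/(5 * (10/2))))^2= 22500/49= 459.18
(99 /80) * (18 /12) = 297 /160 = 1.86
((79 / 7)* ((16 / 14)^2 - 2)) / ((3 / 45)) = -40290 / 343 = -117.46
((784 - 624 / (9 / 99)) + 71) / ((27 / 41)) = -82123 / 9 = -9124.78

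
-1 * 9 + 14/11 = -85/11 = -7.73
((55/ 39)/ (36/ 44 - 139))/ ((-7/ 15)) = 605/ 27664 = 0.02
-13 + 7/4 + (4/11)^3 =-59639/5324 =-11.20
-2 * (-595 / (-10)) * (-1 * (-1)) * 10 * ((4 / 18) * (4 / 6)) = -4760 / 27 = -176.30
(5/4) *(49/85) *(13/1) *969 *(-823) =-29882307/4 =-7470576.75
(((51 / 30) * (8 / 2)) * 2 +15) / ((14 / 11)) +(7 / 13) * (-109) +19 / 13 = -34.76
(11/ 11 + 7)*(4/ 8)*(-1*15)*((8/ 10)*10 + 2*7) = -1320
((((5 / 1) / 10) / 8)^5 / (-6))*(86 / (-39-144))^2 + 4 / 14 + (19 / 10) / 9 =915936052021 / 1843577487360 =0.50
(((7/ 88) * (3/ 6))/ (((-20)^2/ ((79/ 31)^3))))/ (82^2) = 3451273/ 14102153753600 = 0.00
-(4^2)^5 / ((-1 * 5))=1048576 / 5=209715.20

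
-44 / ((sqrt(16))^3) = -0.69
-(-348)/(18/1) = 58/3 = 19.33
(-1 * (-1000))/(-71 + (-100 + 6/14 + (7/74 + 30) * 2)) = -259000/28589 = -9.06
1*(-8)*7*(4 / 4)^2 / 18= -28 / 9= -3.11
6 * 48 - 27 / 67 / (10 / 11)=192663 / 670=287.56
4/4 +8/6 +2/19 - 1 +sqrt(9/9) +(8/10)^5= 492743/178125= 2.77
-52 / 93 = -0.56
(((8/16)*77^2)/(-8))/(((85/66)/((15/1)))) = -586971/136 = -4315.96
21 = 21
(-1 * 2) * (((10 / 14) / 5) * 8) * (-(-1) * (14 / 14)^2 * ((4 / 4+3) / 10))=-32 / 35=-0.91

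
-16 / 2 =-8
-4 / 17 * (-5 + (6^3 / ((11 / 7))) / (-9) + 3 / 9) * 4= 18.77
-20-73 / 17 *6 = -45.76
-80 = -80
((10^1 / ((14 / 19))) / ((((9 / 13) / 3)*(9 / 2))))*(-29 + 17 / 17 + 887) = 2121730 / 189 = 11226.08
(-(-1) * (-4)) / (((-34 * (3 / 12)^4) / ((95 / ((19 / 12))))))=30720 / 17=1807.06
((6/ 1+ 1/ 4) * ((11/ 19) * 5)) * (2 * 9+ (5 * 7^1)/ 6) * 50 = 4915625/ 228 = 21559.76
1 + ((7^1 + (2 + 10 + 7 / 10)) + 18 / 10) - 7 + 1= 33 / 2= 16.50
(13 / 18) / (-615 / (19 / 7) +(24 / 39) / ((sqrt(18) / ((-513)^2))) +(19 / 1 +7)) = 159082573 / 1600090861690062 +1189309446 * sqrt(2) / 88893936760559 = 0.00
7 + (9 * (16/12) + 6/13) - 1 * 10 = 123/13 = 9.46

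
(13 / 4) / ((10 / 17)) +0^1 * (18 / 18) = 221 / 40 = 5.52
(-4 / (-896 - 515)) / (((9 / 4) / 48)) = 256 / 4233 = 0.06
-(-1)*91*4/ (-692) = -91/ 173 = -0.53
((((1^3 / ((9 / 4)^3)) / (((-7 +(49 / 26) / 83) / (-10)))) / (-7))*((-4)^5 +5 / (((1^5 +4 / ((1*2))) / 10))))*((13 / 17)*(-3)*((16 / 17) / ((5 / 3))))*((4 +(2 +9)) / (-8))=108517360640 / 2467285191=43.98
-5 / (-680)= 1 / 136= 0.01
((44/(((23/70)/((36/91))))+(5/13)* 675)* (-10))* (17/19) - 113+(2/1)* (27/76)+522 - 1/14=-94933232/39767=-2387.24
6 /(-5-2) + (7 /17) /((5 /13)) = 0.21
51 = 51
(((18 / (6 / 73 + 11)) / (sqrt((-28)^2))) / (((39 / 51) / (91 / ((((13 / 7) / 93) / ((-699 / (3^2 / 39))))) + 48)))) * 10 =-770834398725 / 73619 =-10470590.46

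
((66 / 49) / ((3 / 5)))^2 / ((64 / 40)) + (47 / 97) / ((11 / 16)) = 19749479 / 5123734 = 3.85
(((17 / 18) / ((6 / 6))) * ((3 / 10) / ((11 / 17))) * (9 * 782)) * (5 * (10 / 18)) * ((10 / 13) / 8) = 2824975 / 3432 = 823.13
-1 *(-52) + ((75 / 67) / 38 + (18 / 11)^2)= 16853411 / 308066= 54.71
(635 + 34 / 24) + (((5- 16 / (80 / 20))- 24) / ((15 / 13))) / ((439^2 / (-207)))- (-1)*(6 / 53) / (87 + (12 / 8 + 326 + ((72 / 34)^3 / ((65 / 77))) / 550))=2581597856001462545957 / 4056320389893223260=636.44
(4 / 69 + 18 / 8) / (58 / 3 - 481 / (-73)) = 6643 / 74612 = 0.09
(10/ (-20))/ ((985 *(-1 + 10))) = -1/ 17730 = -0.00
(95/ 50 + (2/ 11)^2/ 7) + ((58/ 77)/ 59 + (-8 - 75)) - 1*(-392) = 155374797/ 499730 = 310.92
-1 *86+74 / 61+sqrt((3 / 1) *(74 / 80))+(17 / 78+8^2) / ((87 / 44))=-10826518 / 206973+sqrt(1110) / 20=-50.64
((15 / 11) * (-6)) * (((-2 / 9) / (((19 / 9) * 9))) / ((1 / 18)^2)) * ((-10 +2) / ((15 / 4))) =-13824 / 209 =-66.14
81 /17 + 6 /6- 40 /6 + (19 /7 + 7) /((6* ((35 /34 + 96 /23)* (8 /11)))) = -459149 /968422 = -0.47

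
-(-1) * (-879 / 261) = -293 / 87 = -3.37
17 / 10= 1.70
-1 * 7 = -7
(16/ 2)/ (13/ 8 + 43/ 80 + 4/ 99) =63360/ 17447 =3.63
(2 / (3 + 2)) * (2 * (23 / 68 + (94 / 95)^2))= 808423 / 767125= 1.05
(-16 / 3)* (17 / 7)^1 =-272 / 21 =-12.95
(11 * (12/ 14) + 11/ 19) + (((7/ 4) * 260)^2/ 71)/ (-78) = -1551019/ 56658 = -27.38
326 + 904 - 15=1215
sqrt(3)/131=0.01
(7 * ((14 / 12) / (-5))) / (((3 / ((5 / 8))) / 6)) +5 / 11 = -419 / 264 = -1.59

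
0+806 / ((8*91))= 31 / 28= 1.11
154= 154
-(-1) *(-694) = -694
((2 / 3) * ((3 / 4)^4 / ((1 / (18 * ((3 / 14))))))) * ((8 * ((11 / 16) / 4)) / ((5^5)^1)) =8019 / 22400000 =0.00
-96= -96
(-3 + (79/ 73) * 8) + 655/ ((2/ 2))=660.66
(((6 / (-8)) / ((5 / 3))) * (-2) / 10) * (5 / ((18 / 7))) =7 / 40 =0.18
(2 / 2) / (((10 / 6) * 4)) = 3 / 20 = 0.15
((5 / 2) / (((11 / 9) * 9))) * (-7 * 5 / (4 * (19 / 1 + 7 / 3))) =-525 / 5632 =-0.09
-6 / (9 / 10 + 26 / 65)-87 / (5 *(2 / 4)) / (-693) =-68546 / 15015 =-4.57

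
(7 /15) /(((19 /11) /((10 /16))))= 77 /456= 0.17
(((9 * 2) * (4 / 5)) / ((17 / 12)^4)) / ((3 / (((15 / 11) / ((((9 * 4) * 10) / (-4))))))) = -82944 / 4593655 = -0.02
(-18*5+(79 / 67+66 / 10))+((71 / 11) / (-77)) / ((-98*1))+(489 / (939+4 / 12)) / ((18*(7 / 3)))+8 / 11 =-6384814561647 / 78360154180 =-81.48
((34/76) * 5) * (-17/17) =-85/38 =-2.24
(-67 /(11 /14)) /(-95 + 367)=-469 /1496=-0.31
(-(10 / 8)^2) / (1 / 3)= -75 / 16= -4.69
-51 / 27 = -17 / 9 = -1.89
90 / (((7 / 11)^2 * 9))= 1210 / 49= 24.69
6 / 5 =1.20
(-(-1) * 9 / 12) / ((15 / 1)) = 0.05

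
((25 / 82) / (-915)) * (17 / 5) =-17 / 15006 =-0.00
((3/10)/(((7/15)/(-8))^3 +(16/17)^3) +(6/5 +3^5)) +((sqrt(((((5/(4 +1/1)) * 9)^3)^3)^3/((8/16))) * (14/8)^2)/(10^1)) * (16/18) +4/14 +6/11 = 668528303603417/2724338093785 +41517141862707 * sqrt(2)/20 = 2935705254905.79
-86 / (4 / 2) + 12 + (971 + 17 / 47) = 44197 / 47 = 940.36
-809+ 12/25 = -20213/25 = -808.52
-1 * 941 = -941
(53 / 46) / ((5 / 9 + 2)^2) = 4293 / 24334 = 0.18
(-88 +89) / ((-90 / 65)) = -13 / 18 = -0.72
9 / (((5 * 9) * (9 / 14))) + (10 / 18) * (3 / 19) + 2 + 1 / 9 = 2146 / 855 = 2.51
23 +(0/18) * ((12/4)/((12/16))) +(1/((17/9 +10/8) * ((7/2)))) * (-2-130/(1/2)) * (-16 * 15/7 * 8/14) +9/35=95054318/193795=490.49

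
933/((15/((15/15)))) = 311/5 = 62.20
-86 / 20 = -43 / 10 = -4.30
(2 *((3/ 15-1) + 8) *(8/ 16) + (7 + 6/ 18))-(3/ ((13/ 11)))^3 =-60109/ 32955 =-1.82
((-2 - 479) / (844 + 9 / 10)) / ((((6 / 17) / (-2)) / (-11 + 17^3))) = 7859540 / 497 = 15813.96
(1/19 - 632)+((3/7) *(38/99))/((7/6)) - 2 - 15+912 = 2695366/10241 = 263.19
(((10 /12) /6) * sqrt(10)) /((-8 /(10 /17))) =-25 * sqrt(10) /2448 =-0.03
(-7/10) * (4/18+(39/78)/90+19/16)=-7133/7200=-0.99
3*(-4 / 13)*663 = -612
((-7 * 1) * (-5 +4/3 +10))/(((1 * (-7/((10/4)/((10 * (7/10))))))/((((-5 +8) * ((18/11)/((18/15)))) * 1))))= 9.25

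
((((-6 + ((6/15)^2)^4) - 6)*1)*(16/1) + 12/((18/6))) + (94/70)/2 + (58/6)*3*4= -390020781/5468750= -71.32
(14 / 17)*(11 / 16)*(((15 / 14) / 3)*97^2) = 517495 / 272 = 1902.56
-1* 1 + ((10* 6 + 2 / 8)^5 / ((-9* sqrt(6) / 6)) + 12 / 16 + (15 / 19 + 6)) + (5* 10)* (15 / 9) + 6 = 21859 / 228 - 812990017201* sqrt(6) / 9216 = -216081795.20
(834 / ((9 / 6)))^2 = 309136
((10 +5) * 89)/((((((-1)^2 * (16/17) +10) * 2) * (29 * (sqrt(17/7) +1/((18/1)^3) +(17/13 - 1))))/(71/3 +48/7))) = -8412926919462/993167643799 +27326784084912 * sqrt(119)/6952173506593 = 34.41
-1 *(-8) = 8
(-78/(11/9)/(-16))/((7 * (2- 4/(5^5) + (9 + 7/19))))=20840625/415753184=0.05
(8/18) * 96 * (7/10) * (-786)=-117376/5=-23475.20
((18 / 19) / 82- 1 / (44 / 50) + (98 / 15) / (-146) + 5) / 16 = 71882473 / 300257760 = 0.24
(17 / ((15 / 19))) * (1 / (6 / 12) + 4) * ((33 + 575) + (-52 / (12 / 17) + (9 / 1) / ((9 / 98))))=1225462 / 15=81697.47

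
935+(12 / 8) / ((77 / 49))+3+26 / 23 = 475683 / 506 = 940.08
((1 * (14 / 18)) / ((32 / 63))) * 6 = 147 / 16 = 9.19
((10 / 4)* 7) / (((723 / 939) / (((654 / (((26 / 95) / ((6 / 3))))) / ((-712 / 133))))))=-45262170975 / 2230696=-20290.60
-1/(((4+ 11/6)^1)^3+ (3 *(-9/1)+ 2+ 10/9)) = -216/37715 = -0.01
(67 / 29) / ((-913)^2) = 67 / 24173501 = 0.00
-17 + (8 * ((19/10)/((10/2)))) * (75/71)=-979/71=-13.79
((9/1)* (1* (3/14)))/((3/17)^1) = 153/14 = 10.93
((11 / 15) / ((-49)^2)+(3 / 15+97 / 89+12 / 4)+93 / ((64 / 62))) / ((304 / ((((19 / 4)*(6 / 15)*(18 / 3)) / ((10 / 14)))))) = 9681028997 / 1953728000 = 4.96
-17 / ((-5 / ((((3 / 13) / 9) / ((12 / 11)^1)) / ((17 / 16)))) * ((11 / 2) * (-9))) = -8 / 5265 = -0.00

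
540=540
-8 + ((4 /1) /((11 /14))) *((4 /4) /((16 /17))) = -57 /22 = -2.59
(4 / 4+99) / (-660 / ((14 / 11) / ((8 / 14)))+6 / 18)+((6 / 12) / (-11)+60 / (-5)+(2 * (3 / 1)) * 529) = 3026432293 / 957242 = 3161.62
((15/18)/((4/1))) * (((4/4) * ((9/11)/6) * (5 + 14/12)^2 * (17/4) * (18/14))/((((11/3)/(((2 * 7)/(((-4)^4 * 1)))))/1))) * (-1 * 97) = -33862215/3964928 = -8.54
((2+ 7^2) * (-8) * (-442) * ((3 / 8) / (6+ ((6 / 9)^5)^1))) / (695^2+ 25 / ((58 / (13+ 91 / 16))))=282406176 / 12368508625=0.02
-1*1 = -1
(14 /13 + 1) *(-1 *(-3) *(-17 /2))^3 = -34438.24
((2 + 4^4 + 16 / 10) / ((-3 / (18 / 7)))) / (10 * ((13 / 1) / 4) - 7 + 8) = -15576 / 2345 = -6.64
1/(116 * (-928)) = -1/107648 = -0.00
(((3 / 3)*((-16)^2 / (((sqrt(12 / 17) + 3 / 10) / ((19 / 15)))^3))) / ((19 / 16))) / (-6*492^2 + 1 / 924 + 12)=146359358193664 / 171138363254322369 - 685033644359680*sqrt(51) / 4620735807866703963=-0.00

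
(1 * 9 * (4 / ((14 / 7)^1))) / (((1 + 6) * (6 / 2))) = 6 / 7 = 0.86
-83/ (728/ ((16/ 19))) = -0.10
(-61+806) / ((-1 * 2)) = -745 / 2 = -372.50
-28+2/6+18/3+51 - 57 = -83/3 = -27.67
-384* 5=-1920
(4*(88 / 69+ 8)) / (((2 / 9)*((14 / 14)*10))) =384 / 23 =16.70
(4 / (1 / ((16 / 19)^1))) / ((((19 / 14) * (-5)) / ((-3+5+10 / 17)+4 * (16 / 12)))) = -361984 / 92055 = -3.93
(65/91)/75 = 1/105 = 0.01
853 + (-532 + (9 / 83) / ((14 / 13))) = 373119 / 1162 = 321.10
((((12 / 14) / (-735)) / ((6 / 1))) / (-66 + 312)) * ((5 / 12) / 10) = -1 / 30376080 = -0.00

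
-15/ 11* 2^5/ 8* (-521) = 31260/ 11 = 2841.82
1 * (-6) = -6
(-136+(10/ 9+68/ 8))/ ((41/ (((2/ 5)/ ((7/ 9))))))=-1.59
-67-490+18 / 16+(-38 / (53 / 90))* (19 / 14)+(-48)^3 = -330146813 / 2968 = -111235.45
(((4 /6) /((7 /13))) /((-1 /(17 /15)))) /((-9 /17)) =7514 /2835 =2.65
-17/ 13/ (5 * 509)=-17/ 33085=-0.00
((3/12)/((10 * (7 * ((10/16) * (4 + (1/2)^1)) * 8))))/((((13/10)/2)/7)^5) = 76832000/3341637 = 22.99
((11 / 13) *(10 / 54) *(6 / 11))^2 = 100 / 13689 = 0.01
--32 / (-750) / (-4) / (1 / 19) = 76 / 375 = 0.20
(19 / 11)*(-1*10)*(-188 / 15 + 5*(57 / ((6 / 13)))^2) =-86923537 / 66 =-1317023.29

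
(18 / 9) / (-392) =-0.01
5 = 5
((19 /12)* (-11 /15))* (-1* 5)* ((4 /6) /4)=0.97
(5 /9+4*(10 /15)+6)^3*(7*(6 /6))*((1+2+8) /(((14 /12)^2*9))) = 25158628 /5103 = 4930.16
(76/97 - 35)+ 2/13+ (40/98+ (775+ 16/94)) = 2153423218/2904083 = 741.52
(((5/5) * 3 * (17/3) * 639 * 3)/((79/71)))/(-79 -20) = -257091/869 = -295.85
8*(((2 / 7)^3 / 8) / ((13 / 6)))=48 / 4459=0.01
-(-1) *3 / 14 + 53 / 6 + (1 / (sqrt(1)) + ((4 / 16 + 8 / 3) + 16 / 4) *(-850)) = -246503 / 42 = -5869.12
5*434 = 2170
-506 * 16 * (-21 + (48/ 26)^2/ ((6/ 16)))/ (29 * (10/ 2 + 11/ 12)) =195566976/ 347971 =562.02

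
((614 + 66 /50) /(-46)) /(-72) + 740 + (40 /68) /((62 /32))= 32311698841 /43635600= 740.49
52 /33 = 1.58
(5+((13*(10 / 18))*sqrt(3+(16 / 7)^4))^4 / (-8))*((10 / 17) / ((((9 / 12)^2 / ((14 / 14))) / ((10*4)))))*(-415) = 31355895308537993420000 / 5786897482233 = 5418429375.12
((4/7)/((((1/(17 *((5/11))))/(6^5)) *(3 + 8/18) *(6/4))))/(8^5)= 61965/305536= 0.20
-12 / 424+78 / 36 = 340 / 159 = 2.14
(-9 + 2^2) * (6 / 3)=-10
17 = 17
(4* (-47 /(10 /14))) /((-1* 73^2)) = 1316 /26645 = 0.05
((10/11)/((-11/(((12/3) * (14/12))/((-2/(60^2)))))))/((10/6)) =50400/121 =416.53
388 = 388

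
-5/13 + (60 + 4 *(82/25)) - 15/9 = 69292/975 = 71.07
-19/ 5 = -3.80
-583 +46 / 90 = -26212 / 45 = -582.49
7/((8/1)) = 7/8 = 0.88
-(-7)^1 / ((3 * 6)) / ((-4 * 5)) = -7 / 360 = -0.02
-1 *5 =-5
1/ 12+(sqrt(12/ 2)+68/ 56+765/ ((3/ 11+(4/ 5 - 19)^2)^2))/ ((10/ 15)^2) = 1976542395619/ 698144122704+9 * sqrt(6)/ 4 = 8.34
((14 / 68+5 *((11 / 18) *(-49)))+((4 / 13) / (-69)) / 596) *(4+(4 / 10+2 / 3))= -77455303252 / 102244545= -757.55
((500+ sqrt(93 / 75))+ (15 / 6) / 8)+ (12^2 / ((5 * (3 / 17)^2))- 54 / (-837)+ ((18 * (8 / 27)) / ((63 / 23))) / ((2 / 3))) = sqrt(31) / 5+ 223125977 / 156240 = 1429.21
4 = 4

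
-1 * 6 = -6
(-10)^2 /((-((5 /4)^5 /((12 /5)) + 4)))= -1228800 /64777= -18.97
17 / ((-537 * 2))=-17 / 1074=-0.02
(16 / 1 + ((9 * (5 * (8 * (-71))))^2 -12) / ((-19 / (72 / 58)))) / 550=-11759640176 / 151525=-77608.58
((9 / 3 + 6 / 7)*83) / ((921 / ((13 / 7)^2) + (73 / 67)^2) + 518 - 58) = 1700114481 / 3867216794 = 0.44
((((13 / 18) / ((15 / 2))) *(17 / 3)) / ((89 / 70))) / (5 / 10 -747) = -6188 / 10763037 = -0.00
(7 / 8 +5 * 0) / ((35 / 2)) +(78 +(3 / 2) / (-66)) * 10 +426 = 265281 / 220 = 1205.82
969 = 969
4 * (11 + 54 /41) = 2020 /41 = 49.27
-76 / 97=-0.78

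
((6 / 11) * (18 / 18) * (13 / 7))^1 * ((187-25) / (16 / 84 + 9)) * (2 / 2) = 17.86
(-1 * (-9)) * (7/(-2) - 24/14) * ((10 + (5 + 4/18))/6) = -10001/84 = -119.06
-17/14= -1.21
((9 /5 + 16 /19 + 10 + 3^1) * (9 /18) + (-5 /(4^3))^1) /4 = 47077 /24320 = 1.94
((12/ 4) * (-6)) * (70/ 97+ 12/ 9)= -3588/ 97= -36.99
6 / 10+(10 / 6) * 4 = 109 / 15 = 7.27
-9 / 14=-0.64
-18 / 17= -1.06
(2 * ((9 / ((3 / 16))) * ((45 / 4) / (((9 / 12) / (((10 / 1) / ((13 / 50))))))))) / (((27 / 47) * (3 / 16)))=60160000 / 117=514188.03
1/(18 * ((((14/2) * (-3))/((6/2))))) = -1/126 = -0.01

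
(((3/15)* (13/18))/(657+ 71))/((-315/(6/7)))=-1/1852200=-0.00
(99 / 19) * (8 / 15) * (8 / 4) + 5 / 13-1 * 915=-909.06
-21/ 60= -7/ 20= -0.35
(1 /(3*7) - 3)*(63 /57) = -62 /19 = -3.26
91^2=8281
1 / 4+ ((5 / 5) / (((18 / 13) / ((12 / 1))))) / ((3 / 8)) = 841 / 36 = 23.36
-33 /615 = -11 /205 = -0.05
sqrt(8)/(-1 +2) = 2 * sqrt(2) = 2.83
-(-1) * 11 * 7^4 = 26411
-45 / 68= -0.66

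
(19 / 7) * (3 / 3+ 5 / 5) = 38 / 7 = 5.43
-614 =-614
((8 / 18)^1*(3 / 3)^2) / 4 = 1 / 9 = 0.11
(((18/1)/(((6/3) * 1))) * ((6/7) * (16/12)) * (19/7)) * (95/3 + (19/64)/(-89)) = 883.99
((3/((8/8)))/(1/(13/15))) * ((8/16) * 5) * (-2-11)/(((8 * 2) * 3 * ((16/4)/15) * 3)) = -2.20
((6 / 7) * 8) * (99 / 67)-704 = -325424 / 469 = -693.87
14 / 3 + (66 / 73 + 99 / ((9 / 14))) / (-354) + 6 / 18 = 58951 / 12921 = 4.56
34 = 34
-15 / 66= -5 / 22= -0.23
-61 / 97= -0.63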